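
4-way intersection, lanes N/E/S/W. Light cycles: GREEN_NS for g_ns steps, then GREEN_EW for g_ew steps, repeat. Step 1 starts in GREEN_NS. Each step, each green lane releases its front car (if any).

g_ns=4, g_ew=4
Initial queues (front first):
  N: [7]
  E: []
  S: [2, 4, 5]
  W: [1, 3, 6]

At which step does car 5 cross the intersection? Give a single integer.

Step 1 [NS]: N:car7-GO,E:wait,S:car2-GO,W:wait | queues: N=0 E=0 S=2 W=3
Step 2 [NS]: N:empty,E:wait,S:car4-GO,W:wait | queues: N=0 E=0 S=1 W=3
Step 3 [NS]: N:empty,E:wait,S:car5-GO,W:wait | queues: N=0 E=0 S=0 W=3
Step 4 [NS]: N:empty,E:wait,S:empty,W:wait | queues: N=0 E=0 S=0 W=3
Step 5 [EW]: N:wait,E:empty,S:wait,W:car1-GO | queues: N=0 E=0 S=0 W=2
Step 6 [EW]: N:wait,E:empty,S:wait,W:car3-GO | queues: N=0 E=0 S=0 W=1
Step 7 [EW]: N:wait,E:empty,S:wait,W:car6-GO | queues: N=0 E=0 S=0 W=0
Car 5 crosses at step 3

3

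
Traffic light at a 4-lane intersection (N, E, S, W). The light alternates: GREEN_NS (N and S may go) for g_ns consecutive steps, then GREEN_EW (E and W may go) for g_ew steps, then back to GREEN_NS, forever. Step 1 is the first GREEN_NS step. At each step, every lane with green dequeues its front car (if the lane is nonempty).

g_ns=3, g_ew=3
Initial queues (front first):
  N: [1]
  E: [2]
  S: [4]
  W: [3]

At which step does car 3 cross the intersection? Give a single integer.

Step 1 [NS]: N:car1-GO,E:wait,S:car4-GO,W:wait | queues: N=0 E=1 S=0 W=1
Step 2 [NS]: N:empty,E:wait,S:empty,W:wait | queues: N=0 E=1 S=0 W=1
Step 3 [NS]: N:empty,E:wait,S:empty,W:wait | queues: N=0 E=1 S=0 W=1
Step 4 [EW]: N:wait,E:car2-GO,S:wait,W:car3-GO | queues: N=0 E=0 S=0 W=0
Car 3 crosses at step 4

4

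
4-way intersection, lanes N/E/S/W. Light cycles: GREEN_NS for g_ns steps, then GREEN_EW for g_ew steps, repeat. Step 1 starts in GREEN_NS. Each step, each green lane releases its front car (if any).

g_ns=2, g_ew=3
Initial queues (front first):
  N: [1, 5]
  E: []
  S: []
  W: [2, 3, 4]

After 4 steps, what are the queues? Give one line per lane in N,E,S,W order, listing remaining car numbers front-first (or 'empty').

Step 1 [NS]: N:car1-GO,E:wait,S:empty,W:wait | queues: N=1 E=0 S=0 W=3
Step 2 [NS]: N:car5-GO,E:wait,S:empty,W:wait | queues: N=0 E=0 S=0 W=3
Step 3 [EW]: N:wait,E:empty,S:wait,W:car2-GO | queues: N=0 E=0 S=0 W=2
Step 4 [EW]: N:wait,E:empty,S:wait,W:car3-GO | queues: N=0 E=0 S=0 W=1

N: empty
E: empty
S: empty
W: 4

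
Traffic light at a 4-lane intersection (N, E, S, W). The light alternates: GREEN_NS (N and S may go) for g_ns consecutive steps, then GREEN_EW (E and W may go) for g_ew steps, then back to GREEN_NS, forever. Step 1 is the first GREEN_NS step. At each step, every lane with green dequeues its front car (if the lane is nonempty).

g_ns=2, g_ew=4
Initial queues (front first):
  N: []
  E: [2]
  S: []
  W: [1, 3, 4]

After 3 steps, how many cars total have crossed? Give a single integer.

Step 1 [NS]: N:empty,E:wait,S:empty,W:wait | queues: N=0 E=1 S=0 W=3
Step 2 [NS]: N:empty,E:wait,S:empty,W:wait | queues: N=0 E=1 S=0 W=3
Step 3 [EW]: N:wait,E:car2-GO,S:wait,W:car1-GO | queues: N=0 E=0 S=0 W=2
Cars crossed by step 3: 2

Answer: 2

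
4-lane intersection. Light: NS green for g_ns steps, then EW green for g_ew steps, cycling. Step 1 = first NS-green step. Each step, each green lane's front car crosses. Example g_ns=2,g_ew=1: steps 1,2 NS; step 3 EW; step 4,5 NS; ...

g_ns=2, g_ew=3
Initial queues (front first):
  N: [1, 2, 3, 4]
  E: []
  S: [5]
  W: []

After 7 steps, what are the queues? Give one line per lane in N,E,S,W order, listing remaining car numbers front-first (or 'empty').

Step 1 [NS]: N:car1-GO,E:wait,S:car5-GO,W:wait | queues: N=3 E=0 S=0 W=0
Step 2 [NS]: N:car2-GO,E:wait,S:empty,W:wait | queues: N=2 E=0 S=0 W=0
Step 3 [EW]: N:wait,E:empty,S:wait,W:empty | queues: N=2 E=0 S=0 W=0
Step 4 [EW]: N:wait,E:empty,S:wait,W:empty | queues: N=2 E=0 S=0 W=0
Step 5 [EW]: N:wait,E:empty,S:wait,W:empty | queues: N=2 E=0 S=0 W=0
Step 6 [NS]: N:car3-GO,E:wait,S:empty,W:wait | queues: N=1 E=0 S=0 W=0
Step 7 [NS]: N:car4-GO,E:wait,S:empty,W:wait | queues: N=0 E=0 S=0 W=0

N: empty
E: empty
S: empty
W: empty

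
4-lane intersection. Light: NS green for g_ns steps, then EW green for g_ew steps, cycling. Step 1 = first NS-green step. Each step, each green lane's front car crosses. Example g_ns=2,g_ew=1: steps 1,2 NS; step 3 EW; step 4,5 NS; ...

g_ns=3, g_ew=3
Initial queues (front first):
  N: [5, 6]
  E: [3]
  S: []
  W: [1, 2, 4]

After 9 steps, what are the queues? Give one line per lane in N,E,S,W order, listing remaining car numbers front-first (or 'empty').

Step 1 [NS]: N:car5-GO,E:wait,S:empty,W:wait | queues: N=1 E=1 S=0 W=3
Step 2 [NS]: N:car6-GO,E:wait,S:empty,W:wait | queues: N=0 E=1 S=0 W=3
Step 3 [NS]: N:empty,E:wait,S:empty,W:wait | queues: N=0 E=1 S=0 W=3
Step 4 [EW]: N:wait,E:car3-GO,S:wait,W:car1-GO | queues: N=0 E=0 S=0 W=2
Step 5 [EW]: N:wait,E:empty,S:wait,W:car2-GO | queues: N=0 E=0 S=0 W=1
Step 6 [EW]: N:wait,E:empty,S:wait,W:car4-GO | queues: N=0 E=0 S=0 W=0

N: empty
E: empty
S: empty
W: empty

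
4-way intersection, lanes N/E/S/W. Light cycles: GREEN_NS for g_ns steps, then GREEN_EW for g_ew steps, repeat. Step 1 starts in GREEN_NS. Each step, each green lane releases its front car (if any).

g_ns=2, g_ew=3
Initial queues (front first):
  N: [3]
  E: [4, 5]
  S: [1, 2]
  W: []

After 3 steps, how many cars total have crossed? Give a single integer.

Answer: 4

Derivation:
Step 1 [NS]: N:car3-GO,E:wait,S:car1-GO,W:wait | queues: N=0 E=2 S=1 W=0
Step 2 [NS]: N:empty,E:wait,S:car2-GO,W:wait | queues: N=0 E=2 S=0 W=0
Step 3 [EW]: N:wait,E:car4-GO,S:wait,W:empty | queues: N=0 E=1 S=0 W=0
Cars crossed by step 3: 4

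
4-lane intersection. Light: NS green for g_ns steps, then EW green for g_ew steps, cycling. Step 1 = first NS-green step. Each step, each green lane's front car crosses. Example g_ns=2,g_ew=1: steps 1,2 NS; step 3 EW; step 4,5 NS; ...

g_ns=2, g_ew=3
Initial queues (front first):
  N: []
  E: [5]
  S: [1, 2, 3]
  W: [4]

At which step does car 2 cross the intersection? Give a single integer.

Step 1 [NS]: N:empty,E:wait,S:car1-GO,W:wait | queues: N=0 E=1 S=2 W=1
Step 2 [NS]: N:empty,E:wait,S:car2-GO,W:wait | queues: N=0 E=1 S=1 W=1
Step 3 [EW]: N:wait,E:car5-GO,S:wait,W:car4-GO | queues: N=0 E=0 S=1 W=0
Step 4 [EW]: N:wait,E:empty,S:wait,W:empty | queues: N=0 E=0 S=1 W=0
Step 5 [EW]: N:wait,E:empty,S:wait,W:empty | queues: N=0 E=0 S=1 W=0
Step 6 [NS]: N:empty,E:wait,S:car3-GO,W:wait | queues: N=0 E=0 S=0 W=0
Car 2 crosses at step 2

2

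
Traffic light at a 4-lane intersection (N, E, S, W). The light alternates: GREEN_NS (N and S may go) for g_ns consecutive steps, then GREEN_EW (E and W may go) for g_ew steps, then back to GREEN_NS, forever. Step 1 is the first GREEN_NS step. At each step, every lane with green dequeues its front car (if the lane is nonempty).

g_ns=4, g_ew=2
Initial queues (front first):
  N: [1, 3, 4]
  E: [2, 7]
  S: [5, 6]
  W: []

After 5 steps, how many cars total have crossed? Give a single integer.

Answer: 6

Derivation:
Step 1 [NS]: N:car1-GO,E:wait,S:car5-GO,W:wait | queues: N=2 E=2 S=1 W=0
Step 2 [NS]: N:car3-GO,E:wait,S:car6-GO,W:wait | queues: N=1 E=2 S=0 W=0
Step 3 [NS]: N:car4-GO,E:wait,S:empty,W:wait | queues: N=0 E=2 S=0 W=0
Step 4 [NS]: N:empty,E:wait,S:empty,W:wait | queues: N=0 E=2 S=0 W=0
Step 5 [EW]: N:wait,E:car2-GO,S:wait,W:empty | queues: N=0 E=1 S=0 W=0
Cars crossed by step 5: 6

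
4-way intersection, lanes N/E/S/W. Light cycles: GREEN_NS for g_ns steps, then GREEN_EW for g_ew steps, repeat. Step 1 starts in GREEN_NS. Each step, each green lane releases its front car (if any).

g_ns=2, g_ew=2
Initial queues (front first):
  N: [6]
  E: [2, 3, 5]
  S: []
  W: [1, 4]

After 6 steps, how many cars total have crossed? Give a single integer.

Answer: 5

Derivation:
Step 1 [NS]: N:car6-GO,E:wait,S:empty,W:wait | queues: N=0 E=3 S=0 W=2
Step 2 [NS]: N:empty,E:wait,S:empty,W:wait | queues: N=0 E=3 S=0 W=2
Step 3 [EW]: N:wait,E:car2-GO,S:wait,W:car1-GO | queues: N=0 E=2 S=0 W=1
Step 4 [EW]: N:wait,E:car3-GO,S:wait,W:car4-GO | queues: N=0 E=1 S=0 W=0
Step 5 [NS]: N:empty,E:wait,S:empty,W:wait | queues: N=0 E=1 S=0 W=0
Step 6 [NS]: N:empty,E:wait,S:empty,W:wait | queues: N=0 E=1 S=0 W=0
Cars crossed by step 6: 5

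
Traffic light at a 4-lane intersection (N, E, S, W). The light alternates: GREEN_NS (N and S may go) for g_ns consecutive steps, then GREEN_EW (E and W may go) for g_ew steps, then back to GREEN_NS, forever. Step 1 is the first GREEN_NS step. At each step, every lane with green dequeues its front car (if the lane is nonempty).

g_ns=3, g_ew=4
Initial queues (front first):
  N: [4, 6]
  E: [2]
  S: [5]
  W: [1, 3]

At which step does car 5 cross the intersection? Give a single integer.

Step 1 [NS]: N:car4-GO,E:wait,S:car5-GO,W:wait | queues: N=1 E=1 S=0 W=2
Step 2 [NS]: N:car6-GO,E:wait,S:empty,W:wait | queues: N=0 E=1 S=0 W=2
Step 3 [NS]: N:empty,E:wait,S:empty,W:wait | queues: N=0 E=1 S=0 W=2
Step 4 [EW]: N:wait,E:car2-GO,S:wait,W:car1-GO | queues: N=0 E=0 S=0 W=1
Step 5 [EW]: N:wait,E:empty,S:wait,W:car3-GO | queues: N=0 E=0 S=0 W=0
Car 5 crosses at step 1

1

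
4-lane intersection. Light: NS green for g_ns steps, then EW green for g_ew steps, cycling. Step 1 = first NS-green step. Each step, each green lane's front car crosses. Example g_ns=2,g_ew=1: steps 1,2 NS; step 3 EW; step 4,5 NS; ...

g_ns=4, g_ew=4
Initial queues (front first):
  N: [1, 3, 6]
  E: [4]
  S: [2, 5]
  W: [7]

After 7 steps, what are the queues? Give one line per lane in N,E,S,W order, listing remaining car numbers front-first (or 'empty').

Step 1 [NS]: N:car1-GO,E:wait,S:car2-GO,W:wait | queues: N=2 E=1 S=1 W=1
Step 2 [NS]: N:car3-GO,E:wait,S:car5-GO,W:wait | queues: N=1 E=1 S=0 W=1
Step 3 [NS]: N:car6-GO,E:wait,S:empty,W:wait | queues: N=0 E=1 S=0 W=1
Step 4 [NS]: N:empty,E:wait,S:empty,W:wait | queues: N=0 E=1 S=0 W=1
Step 5 [EW]: N:wait,E:car4-GO,S:wait,W:car7-GO | queues: N=0 E=0 S=0 W=0

N: empty
E: empty
S: empty
W: empty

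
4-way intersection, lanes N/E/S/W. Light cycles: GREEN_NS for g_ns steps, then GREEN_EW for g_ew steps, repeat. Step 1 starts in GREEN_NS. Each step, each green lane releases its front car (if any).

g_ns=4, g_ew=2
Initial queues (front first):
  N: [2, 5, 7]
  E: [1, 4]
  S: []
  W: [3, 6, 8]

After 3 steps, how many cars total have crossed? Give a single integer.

Step 1 [NS]: N:car2-GO,E:wait,S:empty,W:wait | queues: N=2 E=2 S=0 W=3
Step 2 [NS]: N:car5-GO,E:wait,S:empty,W:wait | queues: N=1 E=2 S=0 W=3
Step 3 [NS]: N:car7-GO,E:wait,S:empty,W:wait | queues: N=0 E=2 S=0 W=3
Cars crossed by step 3: 3

Answer: 3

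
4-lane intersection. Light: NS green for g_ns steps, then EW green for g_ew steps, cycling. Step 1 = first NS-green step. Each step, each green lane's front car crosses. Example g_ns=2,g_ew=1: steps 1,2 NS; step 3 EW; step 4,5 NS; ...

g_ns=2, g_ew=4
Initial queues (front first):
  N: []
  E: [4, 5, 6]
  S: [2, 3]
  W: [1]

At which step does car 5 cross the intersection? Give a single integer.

Step 1 [NS]: N:empty,E:wait,S:car2-GO,W:wait | queues: N=0 E=3 S=1 W=1
Step 2 [NS]: N:empty,E:wait,S:car3-GO,W:wait | queues: N=0 E=3 S=0 W=1
Step 3 [EW]: N:wait,E:car4-GO,S:wait,W:car1-GO | queues: N=0 E=2 S=0 W=0
Step 4 [EW]: N:wait,E:car5-GO,S:wait,W:empty | queues: N=0 E=1 S=0 W=0
Step 5 [EW]: N:wait,E:car6-GO,S:wait,W:empty | queues: N=0 E=0 S=0 W=0
Car 5 crosses at step 4

4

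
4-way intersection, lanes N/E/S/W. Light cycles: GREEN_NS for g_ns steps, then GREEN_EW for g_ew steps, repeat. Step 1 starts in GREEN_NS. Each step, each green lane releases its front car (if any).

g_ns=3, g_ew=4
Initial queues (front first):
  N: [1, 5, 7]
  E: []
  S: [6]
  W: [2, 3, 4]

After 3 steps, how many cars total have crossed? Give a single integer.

Answer: 4

Derivation:
Step 1 [NS]: N:car1-GO,E:wait,S:car6-GO,W:wait | queues: N=2 E=0 S=0 W=3
Step 2 [NS]: N:car5-GO,E:wait,S:empty,W:wait | queues: N=1 E=0 S=0 W=3
Step 3 [NS]: N:car7-GO,E:wait,S:empty,W:wait | queues: N=0 E=0 S=0 W=3
Cars crossed by step 3: 4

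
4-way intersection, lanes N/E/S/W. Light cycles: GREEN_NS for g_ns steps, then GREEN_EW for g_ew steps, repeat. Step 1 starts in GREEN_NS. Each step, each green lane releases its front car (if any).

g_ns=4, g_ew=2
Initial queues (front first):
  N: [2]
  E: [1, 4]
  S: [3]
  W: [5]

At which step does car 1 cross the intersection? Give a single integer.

Step 1 [NS]: N:car2-GO,E:wait,S:car3-GO,W:wait | queues: N=0 E=2 S=0 W=1
Step 2 [NS]: N:empty,E:wait,S:empty,W:wait | queues: N=0 E=2 S=0 W=1
Step 3 [NS]: N:empty,E:wait,S:empty,W:wait | queues: N=0 E=2 S=0 W=1
Step 4 [NS]: N:empty,E:wait,S:empty,W:wait | queues: N=0 E=2 S=0 W=1
Step 5 [EW]: N:wait,E:car1-GO,S:wait,W:car5-GO | queues: N=0 E=1 S=0 W=0
Step 6 [EW]: N:wait,E:car4-GO,S:wait,W:empty | queues: N=0 E=0 S=0 W=0
Car 1 crosses at step 5

5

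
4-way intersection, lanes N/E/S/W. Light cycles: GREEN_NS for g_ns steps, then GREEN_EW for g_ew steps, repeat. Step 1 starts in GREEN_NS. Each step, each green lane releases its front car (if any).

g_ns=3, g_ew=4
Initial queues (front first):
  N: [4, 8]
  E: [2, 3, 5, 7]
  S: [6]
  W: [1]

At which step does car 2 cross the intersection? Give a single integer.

Step 1 [NS]: N:car4-GO,E:wait,S:car6-GO,W:wait | queues: N=1 E=4 S=0 W=1
Step 2 [NS]: N:car8-GO,E:wait,S:empty,W:wait | queues: N=0 E=4 S=0 W=1
Step 3 [NS]: N:empty,E:wait,S:empty,W:wait | queues: N=0 E=4 S=0 W=1
Step 4 [EW]: N:wait,E:car2-GO,S:wait,W:car1-GO | queues: N=0 E=3 S=0 W=0
Step 5 [EW]: N:wait,E:car3-GO,S:wait,W:empty | queues: N=0 E=2 S=0 W=0
Step 6 [EW]: N:wait,E:car5-GO,S:wait,W:empty | queues: N=0 E=1 S=0 W=0
Step 7 [EW]: N:wait,E:car7-GO,S:wait,W:empty | queues: N=0 E=0 S=0 W=0
Car 2 crosses at step 4

4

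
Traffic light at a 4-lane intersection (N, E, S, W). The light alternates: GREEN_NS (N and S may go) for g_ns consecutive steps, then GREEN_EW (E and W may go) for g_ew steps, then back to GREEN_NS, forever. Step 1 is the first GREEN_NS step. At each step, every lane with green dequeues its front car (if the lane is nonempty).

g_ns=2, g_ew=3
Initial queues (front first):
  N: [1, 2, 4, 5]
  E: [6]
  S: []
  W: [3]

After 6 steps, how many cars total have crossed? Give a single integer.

Step 1 [NS]: N:car1-GO,E:wait,S:empty,W:wait | queues: N=3 E=1 S=0 W=1
Step 2 [NS]: N:car2-GO,E:wait,S:empty,W:wait | queues: N=2 E=1 S=0 W=1
Step 3 [EW]: N:wait,E:car6-GO,S:wait,W:car3-GO | queues: N=2 E=0 S=0 W=0
Step 4 [EW]: N:wait,E:empty,S:wait,W:empty | queues: N=2 E=0 S=0 W=0
Step 5 [EW]: N:wait,E:empty,S:wait,W:empty | queues: N=2 E=0 S=0 W=0
Step 6 [NS]: N:car4-GO,E:wait,S:empty,W:wait | queues: N=1 E=0 S=0 W=0
Cars crossed by step 6: 5

Answer: 5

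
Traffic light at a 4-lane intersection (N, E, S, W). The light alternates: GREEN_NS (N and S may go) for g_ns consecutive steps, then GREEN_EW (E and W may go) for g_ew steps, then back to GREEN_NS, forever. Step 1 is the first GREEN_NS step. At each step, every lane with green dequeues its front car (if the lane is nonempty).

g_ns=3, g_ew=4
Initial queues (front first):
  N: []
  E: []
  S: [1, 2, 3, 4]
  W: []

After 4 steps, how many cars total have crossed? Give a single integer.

Answer: 3

Derivation:
Step 1 [NS]: N:empty,E:wait,S:car1-GO,W:wait | queues: N=0 E=0 S=3 W=0
Step 2 [NS]: N:empty,E:wait,S:car2-GO,W:wait | queues: N=0 E=0 S=2 W=0
Step 3 [NS]: N:empty,E:wait,S:car3-GO,W:wait | queues: N=0 E=0 S=1 W=0
Step 4 [EW]: N:wait,E:empty,S:wait,W:empty | queues: N=0 E=0 S=1 W=0
Cars crossed by step 4: 3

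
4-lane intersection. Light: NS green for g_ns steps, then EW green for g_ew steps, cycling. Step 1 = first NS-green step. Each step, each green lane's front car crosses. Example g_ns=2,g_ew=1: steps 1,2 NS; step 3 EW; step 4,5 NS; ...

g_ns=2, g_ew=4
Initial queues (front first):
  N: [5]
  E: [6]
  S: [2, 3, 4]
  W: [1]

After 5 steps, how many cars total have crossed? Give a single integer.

Answer: 5

Derivation:
Step 1 [NS]: N:car5-GO,E:wait,S:car2-GO,W:wait | queues: N=0 E=1 S=2 W=1
Step 2 [NS]: N:empty,E:wait,S:car3-GO,W:wait | queues: N=0 E=1 S=1 W=1
Step 3 [EW]: N:wait,E:car6-GO,S:wait,W:car1-GO | queues: N=0 E=0 S=1 W=0
Step 4 [EW]: N:wait,E:empty,S:wait,W:empty | queues: N=0 E=0 S=1 W=0
Step 5 [EW]: N:wait,E:empty,S:wait,W:empty | queues: N=0 E=0 S=1 W=0
Cars crossed by step 5: 5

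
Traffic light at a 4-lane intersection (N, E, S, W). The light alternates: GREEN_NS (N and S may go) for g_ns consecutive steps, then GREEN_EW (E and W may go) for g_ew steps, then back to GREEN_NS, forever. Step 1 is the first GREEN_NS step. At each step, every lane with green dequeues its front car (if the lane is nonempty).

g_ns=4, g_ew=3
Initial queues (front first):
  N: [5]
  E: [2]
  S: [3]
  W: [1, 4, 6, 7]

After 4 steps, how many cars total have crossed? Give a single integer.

Step 1 [NS]: N:car5-GO,E:wait,S:car3-GO,W:wait | queues: N=0 E=1 S=0 W=4
Step 2 [NS]: N:empty,E:wait,S:empty,W:wait | queues: N=0 E=1 S=0 W=4
Step 3 [NS]: N:empty,E:wait,S:empty,W:wait | queues: N=0 E=1 S=0 W=4
Step 4 [NS]: N:empty,E:wait,S:empty,W:wait | queues: N=0 E=1 S=0 W=4
Cars crossed by step 4: 2

Answer: 2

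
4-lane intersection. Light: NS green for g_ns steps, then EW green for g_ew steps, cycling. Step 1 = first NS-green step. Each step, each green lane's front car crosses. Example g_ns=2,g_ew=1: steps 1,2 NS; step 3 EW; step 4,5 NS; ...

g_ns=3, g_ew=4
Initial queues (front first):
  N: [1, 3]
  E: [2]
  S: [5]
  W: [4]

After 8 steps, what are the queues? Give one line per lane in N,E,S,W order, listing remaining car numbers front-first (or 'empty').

Step 1 [NS]: N:car1-GO,E:wait,S:car5-GO,W:wait | queues: N=1 E=1 S=0 W=1
Step 2 [NS]: N:car3-GO,E:wait,S:empty,W:wait | queues: N=0 E=1 S=0 W=1
Step 3 [NS]: N:empty,E:wait,S:empty,W:wait | queues: N=0 E=1 S=0 W=1
Step 4 [EW]: N:wait,E:car2-GO,S:wait,W:car4-GO | queues: N=0 E=0 S=0 W=0

N: empty
E: empty
S: empty
W: empty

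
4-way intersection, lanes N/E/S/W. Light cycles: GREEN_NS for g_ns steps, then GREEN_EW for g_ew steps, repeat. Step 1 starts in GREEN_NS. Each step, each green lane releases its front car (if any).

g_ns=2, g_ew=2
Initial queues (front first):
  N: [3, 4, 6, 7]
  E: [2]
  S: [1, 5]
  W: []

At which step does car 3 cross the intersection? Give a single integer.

Step 1 [NS]: N:car3-GO,E:wait,S:car1-GO,W:wait | queues: N=3 E=1 S=1 W=0
Step 2 [NS]: N:car4-GO,E:wait,S:car5-GO,W:wait | queues: N=2 E=1 S=0 W=0
Step 3 [EW]: N:wait,E:car2-GO,S:wait,W:empty | queues: N=2 E=0 S=0 W=0
Step 4 [EW]: N:wait,E:empty,S:wait,W:empty | queues: N=2 E=0 S=0 W=0
Step 5 [NS]: N:car6-GO,E:wait,S:empty,W:wait | queues: N=1 E=0 S=0 W=0
Step 6 [NS]: N:car7-GO,E:wait,S:empty,W:wait | queues: N=0 E=0 S=0 W=0
Car 3 crosses at step 1

1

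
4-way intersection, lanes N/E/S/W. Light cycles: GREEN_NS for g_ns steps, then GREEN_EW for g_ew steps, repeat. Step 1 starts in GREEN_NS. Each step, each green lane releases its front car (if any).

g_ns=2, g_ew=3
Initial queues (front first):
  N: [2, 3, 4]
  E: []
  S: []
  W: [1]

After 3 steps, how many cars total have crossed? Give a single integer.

Answer: 3

Derivation:
Step 1 [NS]: N:car2-GO,E:wait,S:empty,W:wait | queues: N=2 E=0 S=0 W=1
Step 2 [NS]: N:car3-GO,E:wait,S:empty,W:wait | queues: N=1 E=0 S=0 W=1
Step 3 [EW]: N:wait,E:empty,S:wait,W:car1-GO | queues: N=1 E=0 S=0 W=0
Cars crossed by step 3: 3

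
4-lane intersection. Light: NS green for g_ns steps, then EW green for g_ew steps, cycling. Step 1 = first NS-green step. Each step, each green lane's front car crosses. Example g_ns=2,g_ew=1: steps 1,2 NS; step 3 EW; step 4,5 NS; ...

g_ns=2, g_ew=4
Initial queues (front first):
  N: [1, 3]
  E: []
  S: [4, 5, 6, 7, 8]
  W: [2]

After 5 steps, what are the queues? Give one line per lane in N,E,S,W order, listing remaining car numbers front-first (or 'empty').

Step 1 [NS]: N:car1-GO,E:wait,S:car4-GO,W:wait | queues: N=1 E=0 S=4 W=1
Step 2 [NS]: N:car3-GO,E:wait,S:car5-GO,W:wait | queues: N=0 E=0 S=3 W=1
Step 3 [EW]: N:wait,E:empty,S:wait,W:car2-GO | queues: N=0 E=0 S=3 W=0
Step 4 [EW]: N:wait,E:empty,S:wait,W:empty | queues: N=0 E=0 S=3 W=0
Step 5 [EW]: N:wait,E:empty,S:wait,W:empty | queues: N=0 E=0 S=3 W=0

N: empty
E: empty
S: 6 7 8
W: empty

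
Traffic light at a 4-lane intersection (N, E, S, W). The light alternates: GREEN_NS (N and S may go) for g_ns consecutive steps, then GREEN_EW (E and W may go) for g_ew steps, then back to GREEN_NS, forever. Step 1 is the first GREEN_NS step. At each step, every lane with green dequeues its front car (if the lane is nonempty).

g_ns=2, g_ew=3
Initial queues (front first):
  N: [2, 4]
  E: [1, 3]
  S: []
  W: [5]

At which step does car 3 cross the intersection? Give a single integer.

Step 1 [NS]: N:car2-GO,E:wait,S:empty,W:wait | queues: N=1 E=2 S=0 W=1
Step 2 [NS]: N:car4-GO,E:wait,S:empty,W:wait | queues: N=0 E=2 S=0 W=1
Step 3 [EW]: N:wait,E:car1-GO,S:wait,W:car5-GO | queues: N=0 E=1 S=0 W=0
Step 4 [EW]: N:wait,E:car3-GO,S:wait,W:empty | queues: N=0 E=0 S=0 W=0
Car 3 crosses at step 4

4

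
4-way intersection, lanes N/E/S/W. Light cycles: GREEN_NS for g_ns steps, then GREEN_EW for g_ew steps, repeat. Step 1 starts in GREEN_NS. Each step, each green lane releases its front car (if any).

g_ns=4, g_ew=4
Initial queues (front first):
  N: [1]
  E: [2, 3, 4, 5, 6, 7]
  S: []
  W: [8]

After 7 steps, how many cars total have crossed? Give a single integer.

Answer: 5

Derivation:
Step 1 [NS]: N:car1-GO,E:wait,S:empty,W:wait | queues: N=0 E=6 S=0 W=1
Step 2 [NS]: N:empty,E:wait,S:empty,W:wait | queues: N=0 E=6 S=0 W=1
Step 3 [NS]: N:empty,E:wait,S:empty,W:wait | queues: N=0 E=6 S=0 W=1
Step 4 [NS]: N:empty,E:wait,S:empty,W:wait | queues: N=0 E=6 S=0 W=1
Step 5 [EW]: N:wait,E:car2-GO,S:wait,W:car8-GO | queues: N=0 E=5 S=0 W=0
Step 6 [EW]: N:wait,E:car3-GO,S:wait,W:empty | queues: N=0 E=4 S=0 W=0
Step 7 [EW]: N:wait,E:car4-GO,S:wait,W:empty | queues: N=0 E=3 S=0 W=0
Cars crossed by step 7: 5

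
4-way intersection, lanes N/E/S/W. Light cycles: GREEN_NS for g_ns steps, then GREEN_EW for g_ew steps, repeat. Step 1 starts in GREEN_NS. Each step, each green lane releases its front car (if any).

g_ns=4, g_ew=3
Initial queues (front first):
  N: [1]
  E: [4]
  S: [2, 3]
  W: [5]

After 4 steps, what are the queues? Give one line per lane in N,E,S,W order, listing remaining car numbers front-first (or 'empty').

Step 1 [NS]: N:car1-GO,E:wait,S:car2-GO,W:wait | queues: N=0 E=1 S=1 W=1
Step 2 [NS]: N:empty,E:wait,S:car3-GO,W:wait | queues: N=0 E=1 S=0 W=1
Step 3 [NS]: N:empty,E:wait,S:empty,W:wait | queues: N=0 E=1 S=0 W=1
Step 4 [NS]: N:empty,E:wait,S:empty,W:wait | queues: N=0 E=1 S=0 W=1

N: empty
E: 4
S: empty
W: 5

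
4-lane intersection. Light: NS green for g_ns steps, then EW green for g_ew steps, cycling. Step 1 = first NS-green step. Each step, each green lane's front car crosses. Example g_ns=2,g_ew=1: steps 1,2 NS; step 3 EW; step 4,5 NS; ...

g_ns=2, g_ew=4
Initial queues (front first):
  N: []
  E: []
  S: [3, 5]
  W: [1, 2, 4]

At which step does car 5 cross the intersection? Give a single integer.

Step 1 [NS]: N:empty,E:wait,S:car3-GO,W:wait | queues: N=0 E=0 S=1 W=3
Step 2 [NS]: N:empty,E:wait,S:car5-GO,W:wait | queues: N=0 E=0 S=0 W=3
Step 3 [EW]: N:wait,E:empty,S:wait,W:car1-GO | queues: N=0 E=0 S=0 W=2
Step 4 [EW]: N:wait,E:empty,S:wait,W:car2-GO | queues: N=0 E=0 S=0 W=1
Step 5 [EW]: N:wait,E:empty,S:wait,W:car4-GO | queues: N=0 E=0 S=0 W=0
Car 5 crosses at step 2

2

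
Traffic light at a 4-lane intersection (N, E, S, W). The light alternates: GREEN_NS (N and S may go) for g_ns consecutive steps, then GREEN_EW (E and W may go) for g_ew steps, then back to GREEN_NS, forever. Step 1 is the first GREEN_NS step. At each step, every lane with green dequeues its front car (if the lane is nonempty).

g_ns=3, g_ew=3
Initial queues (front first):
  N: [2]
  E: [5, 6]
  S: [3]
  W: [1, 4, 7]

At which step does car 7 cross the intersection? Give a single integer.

Step 1 [NS]: N:car2-GO,E:wait,S:car3-GO,W:wait | queues: N=0 E=2 S=0 W=3
Step 2 [NS]: N:empty,E:wait,S:empty,W:wait | queues: N=0 E=2 S=0 W=3
Step 3 [NS]: N:empty,E:wait,S:empty,W:wait | queues: N=0 E=2 S=0 W=3
Step 4 [EW]: N:wait,E:car5-GO,S:wait,W:car1-GO | queues: N=0 E=1 S=0 W=2
Step 5 [EW]: N:wait,E:car6-GO,S:wait,W:car4-GO | queues: N=0 E=0 S=0 W=1
Step 6 [EW]: N:wait,E:empty,S:wait,W:car7-GO | queues: N=0 E=0 S=0 W=0
Car 7 crosses at step 6

6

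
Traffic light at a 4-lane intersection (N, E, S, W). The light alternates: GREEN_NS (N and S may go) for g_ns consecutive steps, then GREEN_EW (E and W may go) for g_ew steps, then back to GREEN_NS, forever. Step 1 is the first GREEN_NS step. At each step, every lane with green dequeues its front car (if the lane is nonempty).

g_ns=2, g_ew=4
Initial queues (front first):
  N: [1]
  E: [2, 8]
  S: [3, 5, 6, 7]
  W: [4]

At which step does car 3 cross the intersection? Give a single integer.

Step 1 [NS]: N:car1-GO,E:wait,S:car3-GO,W:wait | queues: N=0 E=2 S=3 W=1
Step 2 [NS]: N:empty,E:wait,S:car5-GO,W:wait | queues: N=0 E=2 S=2 W=1
Step 3 [EW]: N:wait,E:car2-GO,S:wait,W:car4-GO | queues: N=0 E=1 S=2 W=0
Step 4 [EW]: N:wait,E:car8-GO,S:wait,W:empty | queues: N=0 E=0 S=2 W=0
Step 5 [EW]: N:wait,E:empty,S:wait,W:empty | queues: N=0 E=0 S=2 W=0
Step 6 [EW]: N:wait,E:empty,S:wait,W:empty | queues: N=0 E=0 S=2 W=0
Step 7 [NS]: N:empty,E:wait,S:car6-GO,W:wait | queues: N=0 E=0 S=1 W=0
Step 8 [NS]: N:empty,E:wait,S:car7-GO,W:wait | queues: N=0 E=0 S=0 W=0
Car 3 crosses at step 1

1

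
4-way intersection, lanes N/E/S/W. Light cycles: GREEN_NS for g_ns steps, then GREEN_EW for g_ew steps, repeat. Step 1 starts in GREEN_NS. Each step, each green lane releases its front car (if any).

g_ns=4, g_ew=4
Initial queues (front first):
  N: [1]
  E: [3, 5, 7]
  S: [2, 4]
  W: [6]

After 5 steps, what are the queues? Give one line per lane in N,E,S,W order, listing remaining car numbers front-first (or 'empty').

Step 1 [NS]: N:car1-GO,E:wait,S:car2-GO,W:wait | queues: N=0 E=3 S=1 W=1
Step 2 [NS]: N:empty,E:wait,S:car4-GO,W:wait | queues: N=0 E=3 S=0 W=1
Step 3 [NS]: N:empty,E:wait,S:empty,W:wait | queues: N=0 E=3 S=0 W=1
Step 4 [NS]: N:empty,E:wait,S:empty,W:wait | queues: N=0 E=3 S=0 W=1
Step 5 [EW]: N:wait,E:car3-GO,S:wait,W:car6-GO | queues: N=0 E=2 S=0 W=0

N: empty
E: 5 7
S: empty
W: empty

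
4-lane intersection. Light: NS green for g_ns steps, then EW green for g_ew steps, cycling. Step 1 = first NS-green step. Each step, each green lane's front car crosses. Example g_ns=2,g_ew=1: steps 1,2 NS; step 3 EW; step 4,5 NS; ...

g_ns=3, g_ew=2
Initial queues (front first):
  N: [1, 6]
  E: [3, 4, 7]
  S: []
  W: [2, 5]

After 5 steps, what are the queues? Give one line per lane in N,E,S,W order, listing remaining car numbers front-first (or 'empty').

Step 1 [NS]: N:car1-GO,E:wait,S:empty,W:wait | queues: N=1 E=3 S=0 W=2
Step 2 [NS]: N:car6-GO,E:wait,S:empty,W:wait | queues: N=0 E=3 S=0 W=2
Step 3 [NS]: N:empty,E:wait,S:empty,W:wait | queues: N=0 E=3 S=0 W=2
Step 4 [EW]: N:wait,E:car3-GO,S:wait,W:car2-GO | queues: N=0 E=2 S=0 W=1
Step 5 [EW]: N:wait,E:car4-GO,S:wait,W:car5-GO | queues: N=0 E=1 S=0 W=0

N: empty
E: 7
S: empty
W: empty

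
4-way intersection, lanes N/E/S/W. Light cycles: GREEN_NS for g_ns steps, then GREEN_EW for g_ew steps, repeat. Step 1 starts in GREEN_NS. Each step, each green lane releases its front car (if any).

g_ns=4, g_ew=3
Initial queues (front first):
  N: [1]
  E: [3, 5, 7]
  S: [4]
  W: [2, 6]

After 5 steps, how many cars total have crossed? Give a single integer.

Step 1 [NS]: N:car1-GO,E:wait,S:car4-GO,W:wait | queues: N=0 E=3 S=0 W=2
Step 2 [NS]: N:empty,E:wait,S:empty,W:wait | queues: N=0 E=3 S=0 W=2
Step 3 [NS]: N:empty,E:wait,S:empty,W:wait | queues: N=0 E=3 S=0 W=2
Step 4 [NS]: N:empty,E:wait,S:empty,W:wait | queues: N=0 E=3 S=0 W=2
Step 5 [EW]: N:wait,E:car3-GO,S:wait,W:car2-GO | queues: N=0 E=2 S=0 W=1
Cars crossed by step 5: 4

Answer: 4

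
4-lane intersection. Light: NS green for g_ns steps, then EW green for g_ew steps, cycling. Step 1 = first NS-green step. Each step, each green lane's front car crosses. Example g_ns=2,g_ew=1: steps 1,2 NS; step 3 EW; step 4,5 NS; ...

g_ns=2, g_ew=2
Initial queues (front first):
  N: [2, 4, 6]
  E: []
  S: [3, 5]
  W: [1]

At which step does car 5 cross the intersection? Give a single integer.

Step 1 [NS]: N:car2-GO,E:wait,S:car3-GO,W:wait | queues: N=2 E=0 S=1 W=1
Step 2 [NS]: N:car4-GO,E:wait,S:car5-GO,W:wait | queues: N=1 E=0 S=0 W=1
Step 3 [EW]: N:wait,E:empty,S:wait,W:car1-GO | queues: N=1 E=0 S=0 W=0
Step 4 [EW]: N:wait,E:empty,S:wait,W:empty | queues: N=1 E=0 S=0 W=0
Step 5 [NS]: N:car6-GO,E:wait,S:empty,W:wait | queues: N=0 E=0 S=0 W=0
Car 5 crosses at step 2

2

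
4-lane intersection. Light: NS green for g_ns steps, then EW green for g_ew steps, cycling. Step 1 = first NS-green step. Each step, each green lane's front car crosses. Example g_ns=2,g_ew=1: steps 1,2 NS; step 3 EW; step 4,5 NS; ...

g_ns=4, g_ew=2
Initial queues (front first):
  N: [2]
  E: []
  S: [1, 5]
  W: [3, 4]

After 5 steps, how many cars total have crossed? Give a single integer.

Answer: 4

Derivation:
Step 1 [NS]: N:car2-GO,E:wait,S:car1-GO,W:wait | queues: N=0 E=0 S=1 W=2
Step 2 [NS]: N:empty,E:wait,S:car5-GO,W:wait | queues: N=0 E=0 S=0 W=2
Step 3 [NS]: N:empty,E:wait,S:empty,W:wait | queues: N=0 E=0 S=0 W=2
Step 4 [NS]: N:empty,E:wait,S:empty,W:wait | queues: N=0 E=0 S=0 W=2
Step 5 [EW]: N:wait,E:empty,S:wait,W:car3-GO | queues: N=0 E=0 S=0 W=1
Cars crossed by step 5: 4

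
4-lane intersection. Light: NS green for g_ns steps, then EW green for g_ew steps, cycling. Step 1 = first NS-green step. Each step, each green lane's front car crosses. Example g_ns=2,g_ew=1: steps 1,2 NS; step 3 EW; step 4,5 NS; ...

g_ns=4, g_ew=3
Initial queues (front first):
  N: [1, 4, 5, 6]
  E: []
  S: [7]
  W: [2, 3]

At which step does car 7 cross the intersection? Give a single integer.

Step 1 [NS]: N:car1-GO,E:wait,S:car7-GO,W:wait | queues: N=3 E=0 S=0 W=2
Step 2 [NS]: N:car4-GO,E:wait,S:empty,W:wait | queues: N=2 E=0 S=0 W=2
Step 3 [NS]: N:car5-GO,E:wait,S:empty,W:wait | queues: N=1 E=0 S=0 W=2
Step 4 [NS]: N:car6-GO,E:wait,S:empty,W:wait | queues: N=0 E=0 S=0 W=2
Step 5 [EW]: N:wait,E:empty,S:wait,W:car2-GO | queues: N=0 E=0 S=0 W=1
Step 6 [EW]: N:wait,E:empty,S:wait,W:car3-GO | queues: N=0 E=0 S=0 W=0
Car 7 crosses at step 1

1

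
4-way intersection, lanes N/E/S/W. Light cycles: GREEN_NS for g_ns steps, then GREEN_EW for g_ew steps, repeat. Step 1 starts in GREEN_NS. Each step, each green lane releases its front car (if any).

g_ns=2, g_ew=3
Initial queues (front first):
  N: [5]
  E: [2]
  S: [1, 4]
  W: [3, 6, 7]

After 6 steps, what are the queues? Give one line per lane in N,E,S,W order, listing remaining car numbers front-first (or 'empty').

Step 1 [NS]: N:car5-GO,E:wait,S:car1-GO,W:wait | queues: N=0 E=1 S=1 W=3
Step 2 [NS]: N:empty,E:wait,S:car4-GO,W:wait | queues: N=0 E=1 S=0 W=3
Step 3 [EW]: N:wait,E:car2-GO,S:wait,W:car3-GO | queues: N=0 E=0 S=0 W=2
Step 4 [EW]: N:wait,E:empty,S:wait,W:car6-GO | queues: N=0 E=0 S=0 W=1
Step 5 [EW]: N:wait,E:empty,S:wait,W:car7-GO | queues: N=0 E=0 S=0 W=0

N: empty
E: empty
S: empty
W: empty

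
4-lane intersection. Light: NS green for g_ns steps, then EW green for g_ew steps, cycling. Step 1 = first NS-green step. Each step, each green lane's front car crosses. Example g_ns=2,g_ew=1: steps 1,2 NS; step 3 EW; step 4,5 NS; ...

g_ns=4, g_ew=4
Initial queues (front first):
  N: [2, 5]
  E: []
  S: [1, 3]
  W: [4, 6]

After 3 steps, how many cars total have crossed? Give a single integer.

Step 1 [NS]: N:car2-GO,E:wait,S:car1-GO,W:wait | queues: N=1 E=0 S=1 W=2
Step 2 [NS]: N:car5-GO,E:wait,S:car3-GO,W:wait | queues: N=0 E=0 S=0 W=2
Step 3 [NS]: N:empty,E:wait,S:empty,W:wait | queues: N=0 E=0 S=0 W=2
Cars crossed by step 3: 4

Answer: 4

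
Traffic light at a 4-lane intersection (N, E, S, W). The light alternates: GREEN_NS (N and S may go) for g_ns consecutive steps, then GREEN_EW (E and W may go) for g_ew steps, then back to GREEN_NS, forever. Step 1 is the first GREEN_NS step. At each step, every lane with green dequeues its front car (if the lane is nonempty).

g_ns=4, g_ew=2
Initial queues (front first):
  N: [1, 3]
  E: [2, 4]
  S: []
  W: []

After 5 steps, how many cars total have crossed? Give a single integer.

Answer: 3

Derivation:
Step 1 [NS]: N:car1-GO,E:wait,S:empty,W:wait | queues: N=1 E=2 S=0 W=0
Step 2 [NS]: N:car3-GO,E:wait,S:empty,W:wait | queues: N=0 E=2 S=0 W=0
Step 3 [NS]: N:empty,E:wait,S:empty,W:wait | queues: N=0 E=2 S=0 W=0
Step 4 [NS]: N:empty,E:wait,S:empty,W:wait | queues: N=0 E=2 S=0 W=0
Step 5 [EW]: N:wait,E:car2-GO,S:wait,W:empty | queues: N=0 E=1 S=0 W=0
Cars crossed by step 5: 3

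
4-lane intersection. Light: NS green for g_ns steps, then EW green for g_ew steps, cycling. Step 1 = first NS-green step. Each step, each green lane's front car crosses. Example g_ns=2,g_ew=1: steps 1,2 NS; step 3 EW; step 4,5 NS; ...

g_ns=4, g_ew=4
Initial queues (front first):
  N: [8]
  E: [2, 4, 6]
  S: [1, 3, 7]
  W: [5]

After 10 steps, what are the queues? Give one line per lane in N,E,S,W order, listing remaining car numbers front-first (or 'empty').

Step 1 [NS]: N:car8-GO,E:wait,S:car1-GO,W:wait | queues: N=0 E=3 S=2 W=1
Step 2 [NS]: N:empty,E:wait,S:car3-GO,W:wait | queues: N=0 E=3 S=1 W=1
Step 3 [NS]: N:empty,E:wait,S:car7-GO,W:wait | queues: N=0 E=3 S=0 W=1
Step 4 [NS]: N:empty,E:wait,S:empty,W:wait | queues: N=0 E=3 S=0 W=1
Step 5 [EW]: N:wait,E:car2-GO,S:wait,W:car5-GO | queues: N=0 E=2 S=0 W=0
Step 6 [EW]: N:wait,E:car4-GO,S:wait,W:empty | queues: N=0 E=1 S=0 W=0
Step 7 [EW]: N:wait,E:car6-GO,S:wait,W:empty | queues: N=0 E=0 S=0 W=0

N: empty
E: empty
S: empty
W: empty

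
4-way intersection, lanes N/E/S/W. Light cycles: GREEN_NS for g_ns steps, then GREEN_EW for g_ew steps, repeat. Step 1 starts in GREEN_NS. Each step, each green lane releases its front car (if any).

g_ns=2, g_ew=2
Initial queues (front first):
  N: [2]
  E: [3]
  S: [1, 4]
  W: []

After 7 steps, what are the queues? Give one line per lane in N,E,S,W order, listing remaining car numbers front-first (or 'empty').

Step 1 [NS]: N:car2-GO,E:wait,S:car1-GO,W:wait | queues: N=0 E=1 S=1 W=0
Step 2 [NS]: N:empty,E:wait,S:car4-GO,W:wait | queues: N=0 E=1 S=0 W=0
Step 3 [EW]: N:wait,E:car3-GO,S:wait,W:empty | queues: N=0 E=0 S=0 W=0

N: empty
E: empty
S: empty
W: empty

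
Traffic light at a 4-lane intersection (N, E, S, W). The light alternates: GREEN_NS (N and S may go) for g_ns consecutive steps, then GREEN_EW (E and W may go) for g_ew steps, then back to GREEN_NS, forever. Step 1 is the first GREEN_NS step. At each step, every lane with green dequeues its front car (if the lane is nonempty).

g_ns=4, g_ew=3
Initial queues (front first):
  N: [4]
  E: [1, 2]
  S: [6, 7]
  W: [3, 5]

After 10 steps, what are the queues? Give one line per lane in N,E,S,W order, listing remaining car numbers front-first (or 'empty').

Step 1 [NS]: N:car4-GO,E:wait,S:car6-GO,W:wait | queues: N=0 E=2 S=1 W=2
Step 2 [NS]: N:empty,E:wait,S:car7-GO,W:wait | queues: N=0 E=2 S=0 W=2
Step 3 [NS]: N:empty,E:wait,S:empty,W:wait | queues: N=0 E=2 S=0 W=2
Step 4 [NS]: N:empty,E:wait,S:empty,W:wait | queues: N=0 E=2 S=0 W=2
Step 5 [EW]: N:wait,E:car1-GO,S:wait,W:car3-GO | queues: N=0 E=1 S=0 W=1
Step 6 [EW]: N:wait,E:car2-GO,S:wait,W:car5-GO | queues: N=0 E=0 S=0 W=0

N: empty
E: empty
S: empty
W: empty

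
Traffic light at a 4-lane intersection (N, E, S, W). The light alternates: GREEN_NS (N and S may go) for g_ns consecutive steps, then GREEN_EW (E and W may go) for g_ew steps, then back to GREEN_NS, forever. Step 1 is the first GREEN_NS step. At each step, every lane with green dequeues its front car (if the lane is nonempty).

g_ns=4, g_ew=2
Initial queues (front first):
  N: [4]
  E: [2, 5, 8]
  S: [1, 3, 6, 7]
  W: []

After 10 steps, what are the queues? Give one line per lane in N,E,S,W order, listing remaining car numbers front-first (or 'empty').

Step 1 [NS]: N:car4-GO,E:wait,S:car1-GO,W:wait | queues: N=0 E=3 S=3 W=0
Step 2 [NS]: N:empty,E:wait,S:car3-GO,W:wait | queues: N=0 E=3 S=2 W=0
Step 3 [NS]: N:empty,E:wait,S:car6-GO,W:wait | queues: N=0 E=3 S=1 W=0
Step 4 [NS]: N:empty,E:wait,S:car7-GO,W:wait | queues: N=0 E=3 S=0 W=0
Step 5 [EW]: N:wait,E:car2-GO,S:wait,W:empty | queues: N=0 E=2 S=0 W=0
Step 6 [EW]: N:wait,E:car5-GO,S:wait,W:empty | queues: N=0 E=1 S=0 W=0
Step 7 [NS]: N:empty,E:wait,S:empty,W:wait | queues: N=0 E=1 S=0 W=0
Step 8 [NS]: N:empty,E:wait,S:empty,W:wait | queues: N=0 E=1 S=0 W=0
Step 9 [NS]: N:empty,E:wait,S:empty,W:wait | queues: N=0 E=1 S=0 W=0
Step 10 [NS]: N:empty,E:wait,S:empty,W:wait | queues: N=0 E=1 S=0 W=0

N: empty
E: 8
S: empty
W: empty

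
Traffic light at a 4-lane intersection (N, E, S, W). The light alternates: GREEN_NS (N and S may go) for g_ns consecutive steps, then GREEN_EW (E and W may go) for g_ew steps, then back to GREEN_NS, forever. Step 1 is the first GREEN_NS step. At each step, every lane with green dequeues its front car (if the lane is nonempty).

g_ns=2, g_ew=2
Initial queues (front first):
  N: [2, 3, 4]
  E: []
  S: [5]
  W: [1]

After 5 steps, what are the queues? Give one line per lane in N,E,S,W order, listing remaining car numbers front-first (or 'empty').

Step 1 [NS]: N:car2-GO,E:wait,S:car5-GO,W:wait | queues: N=2 E=0 S=0 W=1
Step 2 [NS]: N:car3-GO,E:wait,S:empty,W:wait | queues: N=1 E=0 S=0 W=1
Step 3 [EW]: N:wait,E:empty,S:wait,W:car1-GO | queues: N=1 E=0 S=0 W=0
Step 4 [EW]: N:wait,E:empty,S:wait,W:empty | queues: N=1 E=0 S=0 W=0
Step 5 [NS]: N:car4-GO,E:wait,S:empty,W:wait | queues: N=0 E=0 S=0 W=0

N: empty
E: empty
S: empty
W: empty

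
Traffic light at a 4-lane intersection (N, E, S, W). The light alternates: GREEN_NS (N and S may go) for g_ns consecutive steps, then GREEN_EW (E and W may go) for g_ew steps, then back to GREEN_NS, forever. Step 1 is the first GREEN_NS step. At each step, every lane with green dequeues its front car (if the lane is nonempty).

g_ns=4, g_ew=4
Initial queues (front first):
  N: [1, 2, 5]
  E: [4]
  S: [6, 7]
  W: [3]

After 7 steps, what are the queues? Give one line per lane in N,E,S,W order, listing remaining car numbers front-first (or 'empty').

Step 1 [NS]: N:car1-GO,E:wait,S:car6-GO,W:wait | queues: N=2 E=1 S=1 W=1
Step 2 [NS]: N:car2-GO,E:wait,S:car7-GO,W:wait | queues: N=1 E=1 S=0 W=1
Step 3 [NS]: N:car5-GO,E:wait,S:empty,W:wait | queues: N=0 E=1 S=0 W=1
Step 4 [NS]: N:empty,E:wait,S:empty,W:wait | queues: N=0 E=1 S=0 W=1
Step 5 [EW]: N:wait,E:car4-GO,S:wait,W:car3-GO | queues: N=0 E=0 S=0 W=0

N: empty
E: empty
S: empty
W: empty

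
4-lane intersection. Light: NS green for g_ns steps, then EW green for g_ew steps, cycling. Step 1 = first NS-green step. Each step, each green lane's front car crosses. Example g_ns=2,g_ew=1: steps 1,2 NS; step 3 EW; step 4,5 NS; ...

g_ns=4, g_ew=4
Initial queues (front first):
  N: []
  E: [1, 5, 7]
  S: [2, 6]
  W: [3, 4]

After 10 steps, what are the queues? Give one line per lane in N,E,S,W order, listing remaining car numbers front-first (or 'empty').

Step 1 [NS]: N:empty,E:wait,S:car2-GO,W:wait | queues: N=0 E=3 S=1 W=2
Step 2 [NS]: N:empty,E:wait,S:car6-GO,W:wait | queues: N=0 E=3 S=0 W=2
Step 3 [NS]: N:empty,E:wait,S:empty,W:wait | queues: N=0 E=3 S=0 W=2
Step 4 [NS]: N:empty,E:wait,S:empty,W:wait | queues: N=0 E=3 S=0 W=2
Step 5 [EW]: N:wait,E:car1-GO,S:wait,W:car3-GO | queues: N=0 E=2 S=0 W=1
Step 6 [EW]: N:wait,E:car5-GO,S:wait,W:car4-GO | queues: N=0 E=1 S=0 W=0
Step 7 [EW]: N:wait,E:car7-GO,S:wait,W:empty | queues: N=0 E=0 S=0 W=0

N: empty
E: empty
S: empty
W: empty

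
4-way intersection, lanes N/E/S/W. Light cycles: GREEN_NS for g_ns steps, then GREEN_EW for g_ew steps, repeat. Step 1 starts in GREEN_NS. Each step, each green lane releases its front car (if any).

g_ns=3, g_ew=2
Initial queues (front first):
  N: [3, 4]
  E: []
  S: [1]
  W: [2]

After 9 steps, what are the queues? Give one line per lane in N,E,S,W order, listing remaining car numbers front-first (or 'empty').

Step 1 [NS]: N:car3-GO,E:wait,S:car1-GO,W:wait | queues: N=1 E=0 S=0 W=1
Step 2 [NS]: N:car4-GO,E:wait,S:empty,W:wait | queues: N=0 E=0 S=0 W=1
Step 3 [NS]: N:empty,E:wait,S:empty,W:wait | queues: N=0 E=0 S=0 W=1
Step 4 [EW]: N:wait,E:empty,S:wait,W:car2-GO | queues: N=0 E=0 S=0 W=0

N: empty
E: empty
S: empty
W: empty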